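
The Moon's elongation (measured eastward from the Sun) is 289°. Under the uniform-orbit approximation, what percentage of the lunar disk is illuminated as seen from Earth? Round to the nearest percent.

34%

f = (1 − cos 289°)/2 = (1 − 0.326)/2 ≈ 0.337, i.e. 34%.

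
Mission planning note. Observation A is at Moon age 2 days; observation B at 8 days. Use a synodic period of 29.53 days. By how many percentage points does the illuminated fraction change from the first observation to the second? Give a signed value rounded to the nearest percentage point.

θ₁ = 360° × 2/29.53 = 24.4°, f₁ = (1 − cos θ₁)/2 = 0.045.
θ₂ = 360° × 8/29.53 = 97.5°, f₂ = (1 − cos θ₂)/2 = 0.566.
Change = f₂ − f₁ = +0.521 → +52 percentage points.

+52 pp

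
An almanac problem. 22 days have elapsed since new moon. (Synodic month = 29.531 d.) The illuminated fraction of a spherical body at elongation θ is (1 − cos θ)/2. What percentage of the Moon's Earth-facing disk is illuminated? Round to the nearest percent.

The Moon has covered 22/29.531 of its cycle, so θ ≈ 360° × 22/29.531 = 268.2°.
With cos θ = (-0.032), the lit fraction is (1 − (-0.032))/2 ≈ 0.516, so 52%.

52%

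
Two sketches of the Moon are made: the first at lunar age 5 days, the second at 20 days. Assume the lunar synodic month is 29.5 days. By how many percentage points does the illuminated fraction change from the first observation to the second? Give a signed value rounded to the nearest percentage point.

+46 pp

First observation: θ = 360°·5/29.5 = 61.0°, so f = 0.258.
Second observation: θ = 244.1°, f = 0.719.
Δf = 0.719 − 0.258 = +0.461, i.e. +46 pp.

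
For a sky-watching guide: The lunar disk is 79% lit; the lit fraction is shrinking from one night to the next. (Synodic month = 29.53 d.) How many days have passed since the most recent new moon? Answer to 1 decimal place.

19.2 days

Invert f = (1 − cos θ)/2 to get cos θ = 1 − 2(0.79) = -0.580, hence θ₀ = arccos -0.580 = 125.5°.
Since the Moon is past full (waning), take the reflex angle: θ = 360° − 125.5° = 234.5°.
Age = 29.53 × 234.5°/360° ≈ 19.24 days.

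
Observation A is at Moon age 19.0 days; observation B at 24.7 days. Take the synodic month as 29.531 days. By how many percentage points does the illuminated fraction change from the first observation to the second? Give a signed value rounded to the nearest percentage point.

θ₁ = 360° × 19.0/29.531 = 231.6°, f₁ = (1 − cos θ₁)/2 = 0.810.
θ₂ = 360° × 24.7/29.531 = 301.1°, f₂ = (1 − cos θ₂)/2 = 0.242.
Change = f₂ − f₁ = -0.569 → -57 percentage points.

-57 percentage points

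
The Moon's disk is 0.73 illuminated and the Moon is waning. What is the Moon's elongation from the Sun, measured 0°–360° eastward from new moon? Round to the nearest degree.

From f = (1 − cos θ)/2: cos θ = 1 − 2×0.73 = -0.460; arccos → 117.4°.
Since the Moon is past full (waning), take the reflex angle: θ = 360° − 117.4° = 242.6°.

243°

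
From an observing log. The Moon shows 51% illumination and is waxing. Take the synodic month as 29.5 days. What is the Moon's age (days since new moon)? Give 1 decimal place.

7.5 days

cos θ = 1 − 2f = -0.020, giving a principal value of 91.1°.
Before full moon the principal value applies: θ = 91.1°.
At 360°/29.5 d per day, 91.1° corresponds to 7.47 days.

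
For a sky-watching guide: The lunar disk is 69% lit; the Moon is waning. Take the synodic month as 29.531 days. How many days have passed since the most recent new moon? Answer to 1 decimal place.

20.3 days

Invert f = (1 − cos θ)/2 to get cos θ = 1 − 2(0.69) = -0.380, hence θ₀ = arccos -0.380 = 112.3°.
Since the Moon is past full (waning), take the reflex angle: θ = 360° − 112.3° = 247.7°.
Age = 29.531 × 247.7°/360° ≈ 20.32 days.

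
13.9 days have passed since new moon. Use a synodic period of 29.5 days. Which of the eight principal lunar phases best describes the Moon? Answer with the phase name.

θ ≈ 360° × 13.9/29.5 = 170°, which falls in the full moon sector.

full moon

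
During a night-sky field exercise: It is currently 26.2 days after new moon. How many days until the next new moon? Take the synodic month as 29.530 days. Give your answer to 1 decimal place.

The next new moon completes the synodic month: 29.530 − 26.2 = 3.330 days.

3.3 days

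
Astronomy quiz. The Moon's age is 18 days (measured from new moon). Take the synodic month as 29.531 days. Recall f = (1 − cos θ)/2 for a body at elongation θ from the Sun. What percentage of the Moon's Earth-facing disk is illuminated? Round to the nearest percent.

Phase angle: θ = 360°·(18 d)/(29.531 d) = 219.4°.
With cos θ = (-0.772), the lit fraction is (1 − (-0.772))/2 ≈ 0.886, so 89%.

89%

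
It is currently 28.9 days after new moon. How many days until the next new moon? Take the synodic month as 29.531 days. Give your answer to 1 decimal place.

One full lunation from the last new moon is 29.531 d; remaining = 29.531 − 28.9 = 0.631 d.

0.6 days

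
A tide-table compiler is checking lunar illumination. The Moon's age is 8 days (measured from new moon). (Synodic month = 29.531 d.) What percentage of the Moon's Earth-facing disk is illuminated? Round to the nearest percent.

57%

Elongation θ = 360° × 8/29.531 ≈ 97.5°.
cos 97.5° = (-0.131), so f = (1 − (-0.131))/2 = 0.565, so 57%.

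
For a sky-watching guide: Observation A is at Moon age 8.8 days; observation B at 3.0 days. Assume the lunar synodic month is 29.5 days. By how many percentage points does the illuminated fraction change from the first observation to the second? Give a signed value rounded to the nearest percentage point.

First observation: θ = 360°·8.8/29.5 = 107.4°, so f = 0.649.
Second observation: θ = 36.6°, f = 0.099.
Δf = 0.099 − 0.649 = -0.551, i.e. -55 pp.

-55 percentage points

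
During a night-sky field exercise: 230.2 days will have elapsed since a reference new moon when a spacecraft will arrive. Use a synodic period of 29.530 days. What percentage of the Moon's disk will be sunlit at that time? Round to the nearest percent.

230.2/29.530 = 7.795 lunations, so 7 complete cycles and 23.49 d into the next.
Elongation θ = 360° × 23.49/29.530 ≈ 286.4°.
cos 286.4° = 0.282, so f = (1 − 0.282)/2 = 0.359, so 36%.

36%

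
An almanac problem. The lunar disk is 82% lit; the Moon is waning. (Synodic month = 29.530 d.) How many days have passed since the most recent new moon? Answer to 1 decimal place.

18.9 days

Invert f = (1 − cos θ)/2 to get cos θ = 1 − 2(0.82) = -0.640, hence θ₀ = arccos -0.640 = 129.8°.
Since the Moon is past full (waning), take the reflex angle: θ = 360° − 129.8° = 230.2°.
That fraction of the synodic month is 230.2/360 × 29.530 d ≈ 18.88 d.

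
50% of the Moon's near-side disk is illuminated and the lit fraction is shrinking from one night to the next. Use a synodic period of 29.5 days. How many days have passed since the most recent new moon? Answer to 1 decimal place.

22.1 days

From f = (1 − cos θ)/2: cos θ = 1 − 2×0.50 = 0.000; arccos → 90.0°.
Since the Moon is past full (waning), take the reflex angle: θ = 360° − 90.0° = 270.0°.
At 360°/29.5 d per day, 270.0° corresponds to 22.12 days.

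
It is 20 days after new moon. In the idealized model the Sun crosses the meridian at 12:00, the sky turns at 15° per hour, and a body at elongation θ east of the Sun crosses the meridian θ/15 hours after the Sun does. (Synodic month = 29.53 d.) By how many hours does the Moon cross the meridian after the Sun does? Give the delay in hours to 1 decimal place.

The Moon has covered 20/29.53 of its cycle, so θ ≈ 360° × 20/29.53 = 243.8°.
Delay after the Sun = 243.8° / (15°/h) ≈ 16.25 h.
So the Moon crosses the meridian 16.25 h after the Sun.

16.3 h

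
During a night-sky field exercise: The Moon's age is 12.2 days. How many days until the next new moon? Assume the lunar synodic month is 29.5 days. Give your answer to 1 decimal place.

17.3 days

One full lunation from the last new moon is 29.5 d; remaining = 29.5 − 12.2 = 17.300 d.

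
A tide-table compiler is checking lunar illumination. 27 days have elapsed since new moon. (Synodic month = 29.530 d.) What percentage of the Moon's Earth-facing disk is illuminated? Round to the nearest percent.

Phase angle: θ = 360°·(27 d)/(29.530 d) = 329.2°.
Illuminated fraction = (1 − cos 329.2°)/2 = (1 − 0.859)/2 ≈ 0.071, so 7%.

7%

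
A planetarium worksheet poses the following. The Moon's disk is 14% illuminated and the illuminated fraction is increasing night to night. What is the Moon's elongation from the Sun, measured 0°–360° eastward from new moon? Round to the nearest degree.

cos θ = 1 − 2f = 0.720, giving a principal value of 43.9°.
The Moon is waxing (0°–180°), so θ = 43.9° directly.

44°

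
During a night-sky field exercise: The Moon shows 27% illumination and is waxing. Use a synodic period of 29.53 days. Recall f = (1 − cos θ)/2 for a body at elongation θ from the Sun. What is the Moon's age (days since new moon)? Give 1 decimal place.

cos θ = 1 − 2f = 0.460, giving a principal value of 62.6°.
Waxing ⇒ before full, so θ = 62.6°.
That fraction of the synodic month is 62.6/360 × 29.53 d ≈ 5.14 d.

5.1 days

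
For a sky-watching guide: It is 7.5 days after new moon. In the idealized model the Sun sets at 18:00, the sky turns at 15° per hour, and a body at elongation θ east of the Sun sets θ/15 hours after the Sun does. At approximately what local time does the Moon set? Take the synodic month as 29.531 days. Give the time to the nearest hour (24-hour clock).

Elongation θ = 360° × 7.5/29.531 ≈ 91.4°.
Delay after the Sun = 91.4° / (15°/h) ≈ 6.10 h.
18:00 + 6.10 h ≈ 00:06 → 00:00 to the nearest hour.

00:00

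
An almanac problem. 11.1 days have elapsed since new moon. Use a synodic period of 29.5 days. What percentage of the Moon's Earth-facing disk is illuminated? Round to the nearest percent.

Phase angle: θ = 360°·(11.1 d)/(29.5 d) = 135.5°.
With cos θ = (-0.713), the lit fraction is (1 − (-0.713))/2 ≈ 0.856, so 86%.

86%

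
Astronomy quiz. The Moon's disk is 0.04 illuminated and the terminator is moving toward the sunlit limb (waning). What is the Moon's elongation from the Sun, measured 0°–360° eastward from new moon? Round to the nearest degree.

337°

Invert f = (1 − cos θ)/2 to get cos θ = 1 − 2(0.04) = 0.920, hence θ₀ = arccos 0.920 = 23.1°.
Waning ⇒ past full, so θ = 360° − 23.1° = 336.9°.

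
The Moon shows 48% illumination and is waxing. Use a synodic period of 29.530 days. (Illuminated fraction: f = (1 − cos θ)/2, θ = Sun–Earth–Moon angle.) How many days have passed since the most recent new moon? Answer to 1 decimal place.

7.2 days

From f = (1 − cos θ)/2: cos θ = 1 − 2×0.48 = 0.040; arccos → 87.7°.
The Moon is waxing (0°–180°), so θ = 87.7° directly.
Age = 29.530 × 87.7°/360° ≈ 7.19 days.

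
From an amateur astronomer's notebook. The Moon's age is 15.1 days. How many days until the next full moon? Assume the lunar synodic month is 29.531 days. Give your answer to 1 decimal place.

29.2 days

Full moon occurs at elongation 180°, i.e. at age 29.531 × 180/360 = 14.765 d.
Already past this cycle's full moon; the next is at 14.765 + 29.531 = 44.296 d, so 44.296 − 15.1 = 29.197 days.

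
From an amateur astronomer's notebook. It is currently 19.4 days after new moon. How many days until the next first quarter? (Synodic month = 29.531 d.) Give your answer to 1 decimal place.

17.5 days

First quarter occurs at elongation 90°, i.e. at age 29.531 × 90/360 = 7.383 d.
Already past this cycle's first quarter; the next is at 7.383 + 29.531 = 36.914 d, so 36.914 − 19.4 = 17.514 days.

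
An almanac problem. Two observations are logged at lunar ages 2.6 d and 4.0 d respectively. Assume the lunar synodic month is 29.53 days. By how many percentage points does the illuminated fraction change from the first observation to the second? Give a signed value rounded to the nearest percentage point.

+10 percentage points

θ₁ = 360° × 2.6/29.53 = 31.7°, f₁ = (1 − cos θ₁)/2 = 0.075.
θ₂ = 360° × 4.0/29.53 = 48.8°, f₂ = (1 − cos θ₂)/2 = 0.170.
Change = f₂ − f₁ = +0.096 → +10 percentage points.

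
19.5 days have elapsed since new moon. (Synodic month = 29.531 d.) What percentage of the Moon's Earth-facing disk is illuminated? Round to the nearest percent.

The Moon has covered 19.5/29.531 of its cycle, so θ ≈ 360° × 19.5/29.531 = 237.7°.
With cos θ = (-0.534), the lit fraction is (1 − (-0.534))/2 ≈ 0.767, so 77%.

77%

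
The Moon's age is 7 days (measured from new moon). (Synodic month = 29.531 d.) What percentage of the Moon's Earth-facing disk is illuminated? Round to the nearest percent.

Elongation θ = 360° × 7/29.531 ≈ 85.3°.
cos 85.3° = 0.081, so f = (1 − 0.081)/2 = 0.459, so 46%.

46%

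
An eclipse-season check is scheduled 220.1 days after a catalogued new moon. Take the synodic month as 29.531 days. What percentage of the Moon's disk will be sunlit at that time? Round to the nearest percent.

220.1 d spans 7 complete synodic months (7 × 29.531 = 206.72 d) plus 13.38 d.
Phase angle: θ = 360°·(13.38 d)/(29.531 d) = 163.1°.
With cos θ = (-0.957), the lit fraction is (1 − (-0.957))/2 ≈ 0.979, so 98%.

98%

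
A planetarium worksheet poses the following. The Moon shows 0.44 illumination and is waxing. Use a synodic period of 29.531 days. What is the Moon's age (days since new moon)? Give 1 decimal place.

From f = (1 − cos θ)/2: cos θ = 1 − 2×0.44 = 0.120; arccos → 83.1°.
The Moon is waxing (0°–180°), so θ = 83.1° directly.
At 360°/29.531 d per day, 83.1° corresponds to 6.82 days.

6.8 days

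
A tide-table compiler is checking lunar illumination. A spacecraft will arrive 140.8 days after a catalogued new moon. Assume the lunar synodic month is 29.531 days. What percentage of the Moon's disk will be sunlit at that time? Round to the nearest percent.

140.8 d spans 4 complete synodic months (4 × 29.531 = 118.12 d) plus 22.68 d.
The Moon has covered 22.68/29.531 of its cycle, so θ ≈ 360° × 22.68/29.531 = 276.4°.
With cos θ = 0.112, the lit fraction is (1 − 0.112)/2 ≈ 0.444, so 44%.

44%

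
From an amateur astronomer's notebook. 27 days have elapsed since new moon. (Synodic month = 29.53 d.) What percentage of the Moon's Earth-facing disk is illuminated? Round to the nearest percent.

7%

The Moon has covered 27/29.53 of its cycle, so θ ≈ 360° × 27/29.53 = 329.2°.
cos 329.2° = 0.859, so f = (1 − 0.859)/2 = 0.071, so 7%.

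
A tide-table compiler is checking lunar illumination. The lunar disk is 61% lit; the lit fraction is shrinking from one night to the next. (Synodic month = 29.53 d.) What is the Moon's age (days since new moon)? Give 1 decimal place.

cos θ = 1 − 2f = -0.220, giving a principal value of 102.7°.
Waning ⇒ past full, so θ = 360° − 102.7° = 257.3°.
At 360°/29.53 d per day, 257.3° corresponds to 21.11 days.

21.1 days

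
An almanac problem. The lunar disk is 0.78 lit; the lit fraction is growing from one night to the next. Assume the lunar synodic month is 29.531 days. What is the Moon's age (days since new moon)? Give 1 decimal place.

From f = (1 − cos θ)/2: cos θ = 1 − 2×0.78 = -0.560; arccos → 124.1°.
Waxing ⇒ before full, so θ = 124.1°.
At 360°/29.531 d per day, 124.1° corresponds to 10.18 days.

10.2 days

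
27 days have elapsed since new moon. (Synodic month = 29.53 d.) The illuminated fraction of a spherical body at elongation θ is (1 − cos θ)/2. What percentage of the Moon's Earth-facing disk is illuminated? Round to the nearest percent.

7%

Phase angle: θ = 360°·(27 d)/(29.53 d) = 329.2°.
cos 329.2° = 0.859, so f = (1 − 0.859)/2 = 0.071, so 7%.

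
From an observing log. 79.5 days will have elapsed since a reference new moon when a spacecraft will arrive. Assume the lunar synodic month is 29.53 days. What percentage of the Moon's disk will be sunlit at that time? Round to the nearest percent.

68%

79.5 d spans 2 complete synodic months (2 × 29.53 = 59.06 d) plus 20.44 d.
Phase angle: θ = 360°·(20.44 d)/(29.53 d) = 249.2°.
With cos θ = (-0.355), the lit fraction is (1 − (-0.355))/2 ≈ 0.678, so 68%.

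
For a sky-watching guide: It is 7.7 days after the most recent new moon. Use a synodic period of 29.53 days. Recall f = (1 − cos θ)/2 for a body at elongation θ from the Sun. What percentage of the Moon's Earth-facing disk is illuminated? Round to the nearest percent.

53%

Phase angle: θ = 360°·(7.7 d)/(29.53 d) = 93.9°.
With cos θ = (-0.068), the lit fraction is (1 − (-0.068))/2 ≈ 0.534, so 53%.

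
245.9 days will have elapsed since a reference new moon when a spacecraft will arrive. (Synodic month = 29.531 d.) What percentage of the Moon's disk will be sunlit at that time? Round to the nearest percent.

245.9/29.531 = 8.327 lunations, so 8 complete cycles and 9.65 d into the next.
Elongation θ = 360° × 9.65/29.531 ≈ 117.7°.
With cos θ = (-0.464), the lit fraction is (1 − (-0.464))/2 ≈ 0.732, so 73%.

73%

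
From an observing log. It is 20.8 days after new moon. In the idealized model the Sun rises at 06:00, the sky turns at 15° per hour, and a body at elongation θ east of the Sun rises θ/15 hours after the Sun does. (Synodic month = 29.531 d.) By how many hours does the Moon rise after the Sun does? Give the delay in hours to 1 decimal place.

Elongation θ = 360° × 20.8/29.531 ≈ 253.6°.
At 15° of sky rotation per hour, 253.6° corresponds to a 16.90 h lag.
So the Moon rises 16.90 h after the Sun.

16.9 h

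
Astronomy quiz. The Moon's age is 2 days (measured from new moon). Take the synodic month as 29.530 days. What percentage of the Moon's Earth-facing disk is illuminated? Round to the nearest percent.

The Moon has covered 2/29.530 of its cycle, so θ ≈ 360° × 2/29.530 = 24.4°.
Illuminated fraction = (1 − cos 24.4°)/2 = (1 − 0.911)/2 ≈ 0.045, so 4%.

4%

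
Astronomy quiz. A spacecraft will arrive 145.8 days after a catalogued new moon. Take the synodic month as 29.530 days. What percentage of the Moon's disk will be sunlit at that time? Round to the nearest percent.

145.8 d spans 4 complete synodic months (4 × 29.530 = 118.12 d) plus 27.68 d.
Phase angle: θ = 360°·(27.68 d)/(29.530 d) = 337.4°.
Illuminated fraction = (1 − cos 337.4°)/2 = (1 − 0.924)/2 ≈ 0.038, so 4%.

4%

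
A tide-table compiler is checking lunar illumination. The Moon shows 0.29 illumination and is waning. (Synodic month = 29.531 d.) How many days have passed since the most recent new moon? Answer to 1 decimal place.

cos θ = 1 − 2f = 0.420, giving a principal value of 65.2°.
A waning Moon lies in 180°–360°, so θ = 360° − 65.2° = 294.8°.
Age = 29.531 × 294.8°/360° ≈ 24.19 days.

24.2 days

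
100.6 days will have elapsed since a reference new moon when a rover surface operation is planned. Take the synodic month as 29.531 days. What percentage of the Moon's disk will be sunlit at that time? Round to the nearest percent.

92%

Reduce mod P: 100.6 − 3×29.531 = 12.01 d into the current lunation.
Elongation θ = 360° × 12.01/29.531 ≈ 146.4°.
Illuminated fraction = (1 − cos 146.4°)/2 = (1 − (-0.833))/2 ≈ 0.916, so 92%.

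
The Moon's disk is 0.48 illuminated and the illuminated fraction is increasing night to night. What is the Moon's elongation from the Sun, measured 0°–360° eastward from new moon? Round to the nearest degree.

From f = (1 − cos θ)/2: cos θ = 1 − 2×0.48 = 0.040; arccos → 87.7°.
Waxing ⇒ before full, so θ = 87.7°.

88°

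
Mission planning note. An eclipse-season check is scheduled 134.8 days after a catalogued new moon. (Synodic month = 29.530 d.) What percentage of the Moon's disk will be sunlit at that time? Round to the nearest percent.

96%

134.8/29.530 = 4.565 lunations, so 4 complete cycles and 16.68 d into the next.
The Moon has covered 16.68/29.530 of its cycle, so θ ≈ 360° × 16.68/29.530 = 203.3°.
With cos θ = (-0.918), the lit fraction is (1 − (-0.918))/2 ≈ 0.959, so 96%.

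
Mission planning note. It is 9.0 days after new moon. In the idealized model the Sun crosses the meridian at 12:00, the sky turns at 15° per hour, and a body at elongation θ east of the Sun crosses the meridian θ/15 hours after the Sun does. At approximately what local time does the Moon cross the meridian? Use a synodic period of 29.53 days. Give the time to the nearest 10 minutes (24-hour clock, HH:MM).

19:20

Phase angle: θ = 360°·(9.0 d)/(29.53 d) = 109.7°.
Delay after the Sun = 109.7° / (15°/h) ≈ 7.31 h.
12:00 + 7.315 h ≈ 19:19 → 19:20 to the nearest ten minutes.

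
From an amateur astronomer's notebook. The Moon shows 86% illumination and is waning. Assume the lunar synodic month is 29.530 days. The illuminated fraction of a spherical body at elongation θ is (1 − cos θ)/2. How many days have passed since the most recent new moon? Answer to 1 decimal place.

From f = (1 − cos θ)/2: cos θ = 1 − 2×0.86 = -0.720; arccos → 136.1°.
A waning Moon lies in 180°–360°, so θ = 360° − 136.1° = 223.9°.
At 360°/29.530 d per day, 223.9° corresponds to 18.37 days.

18.4 days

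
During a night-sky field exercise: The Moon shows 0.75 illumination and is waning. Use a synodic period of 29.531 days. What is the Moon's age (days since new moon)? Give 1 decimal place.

19.7 days

cos θ = 1 − 2f = -0.500, giving a principal value of 120.0°.
A waning Moon lies in 180°–360°, so θ = 360° − 120.0° = 240.0°.
That fraction of the synodic month is 240.0/360 × 29.531 d ≈ 19.69 d.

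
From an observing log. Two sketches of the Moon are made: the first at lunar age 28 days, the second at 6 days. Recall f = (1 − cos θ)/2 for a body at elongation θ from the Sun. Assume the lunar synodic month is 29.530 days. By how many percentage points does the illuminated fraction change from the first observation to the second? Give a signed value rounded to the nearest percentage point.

First observation: θ = 360°·28/29.530 = 341.3°, so f = 0.026.
Second observation: θ = 73.1°, f = 0.355.
Δf = 0.355 − 0.026 = +0.329, i.e. +33 pp.

+33 percentage points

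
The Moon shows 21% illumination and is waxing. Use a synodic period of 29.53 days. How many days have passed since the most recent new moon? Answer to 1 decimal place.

cos θ = 1 − 2f = 0.580, giving a principal value of 54.5°.
Waxing ⇒ before full, so θ = 54.5°.
Age = 29.53 × 54.5°/360° ≈ 4.47 days.

4.5 days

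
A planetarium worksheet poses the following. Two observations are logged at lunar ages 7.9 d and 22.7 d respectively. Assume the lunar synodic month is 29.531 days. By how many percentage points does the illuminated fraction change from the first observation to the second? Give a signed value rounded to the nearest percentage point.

-11 percentage points

First observation: θ = 360°·7.9/29.531 = 96.3°, so f = 0.555.
Second observation: θ = 276.7°, f = 0.441.
Δf = 0.441 − 0.555 = -0.113, i.e. -11 pp.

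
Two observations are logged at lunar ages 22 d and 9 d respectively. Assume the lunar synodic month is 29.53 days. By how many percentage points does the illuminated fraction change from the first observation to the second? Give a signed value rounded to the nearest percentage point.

+15 percentage points

First observation: θ = 360°·22/29.53 = 268.2°, so f = 0.516.
Second observation: θ = 109.7°, f = 0.669.
Δf = 0.669 − 0.516 = +0.153, i.e. +15 pp.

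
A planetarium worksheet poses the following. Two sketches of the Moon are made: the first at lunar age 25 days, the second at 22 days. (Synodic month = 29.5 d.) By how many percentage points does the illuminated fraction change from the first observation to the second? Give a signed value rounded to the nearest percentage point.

First observation: θ = 360°·25/29.5 = 305.1°, so f = 0.213.
Second observation: θ = 268.5°, f = 0.513.
Δf = 0.513 − 0.213 = +0.301, i.e. +30 pp.

+30 percentage points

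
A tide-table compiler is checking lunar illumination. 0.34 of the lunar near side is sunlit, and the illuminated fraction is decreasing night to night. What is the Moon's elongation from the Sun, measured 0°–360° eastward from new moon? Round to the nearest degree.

289°

From f = (1 − cos θ)/2: cos θ = 1 − 2×0.34 = 0.320; arccos → 71.3°.
Waning ⇒ past full, so θ = 360° − 71.3° = 288.7°.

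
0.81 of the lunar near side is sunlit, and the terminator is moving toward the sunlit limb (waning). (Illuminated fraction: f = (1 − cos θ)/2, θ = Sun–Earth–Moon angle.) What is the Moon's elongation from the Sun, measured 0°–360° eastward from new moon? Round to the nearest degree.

232°

Invert f = (1 − cos θ)/2 to get cos θ = 1 − 2(0.81) = -0.620, hence θ₀ = arccos -0.620 = 128.3°.
Waning ⇒ past full, so θ = 360° − 128.3° = 231.7°.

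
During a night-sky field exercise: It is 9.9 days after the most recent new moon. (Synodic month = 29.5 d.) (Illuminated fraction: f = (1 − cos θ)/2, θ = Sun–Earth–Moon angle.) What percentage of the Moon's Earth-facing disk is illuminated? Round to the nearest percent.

76%

Phase angle: θ = 360°·(9.9 d)/(29.5 d) = 120.8°.
cos 120.8° = (-0.512), so f = (1 − (-0.512))/2 = 0.756, so 76%.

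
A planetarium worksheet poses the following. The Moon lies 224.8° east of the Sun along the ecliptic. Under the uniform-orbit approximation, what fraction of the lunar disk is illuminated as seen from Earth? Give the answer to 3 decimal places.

0.855

cos 224.8° = (-0.710), so f = (1 − (-0.710))/2 = 0.855.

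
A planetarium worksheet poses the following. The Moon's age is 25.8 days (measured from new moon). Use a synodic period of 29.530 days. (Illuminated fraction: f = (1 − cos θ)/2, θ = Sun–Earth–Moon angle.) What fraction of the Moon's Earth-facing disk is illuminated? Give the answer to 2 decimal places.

0.15

The Moon has covered 25.8/29.530 of its cycle, so θ ≈ 360° × 25.8/29.530 = 314.5°.
cos 314.5° = 0.701, so f = (1 − 0.701)/2 = 0.149.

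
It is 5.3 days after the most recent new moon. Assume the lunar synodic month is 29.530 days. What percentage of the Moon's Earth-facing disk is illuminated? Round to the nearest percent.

29%

Elongation θ = 360° × 5.3/29.530 ≈ 64.6°.
Illuminated fraction = (1 − cos 64.6°)/2 = (1 − 0.429)/2 ≈ 0.286, so 29%.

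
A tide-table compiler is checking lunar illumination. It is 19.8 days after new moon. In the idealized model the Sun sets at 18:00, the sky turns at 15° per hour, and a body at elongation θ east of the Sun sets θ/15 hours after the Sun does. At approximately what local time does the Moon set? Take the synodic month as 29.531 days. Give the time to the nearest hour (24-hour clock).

Elongation θ = 360° × 19.8/29.531 ≈ 241.4°.
At 15° of sky rotation per hour, 241.4° corresponds to a 16.09 h lag.
18:00 + 16.09 h ≈ 10:05 → 10:00 to the nearest hour.

10:00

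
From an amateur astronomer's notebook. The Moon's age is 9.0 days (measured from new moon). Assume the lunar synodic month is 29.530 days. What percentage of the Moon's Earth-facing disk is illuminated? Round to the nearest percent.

67%

Elongation θ = 360° × 9.0/29.530 ≈ 109.7°.
Illuminated fraction = (1 − cos 109.7°)/2 = (1 − (-0.337))/2 ≈ 0.669, so 67%.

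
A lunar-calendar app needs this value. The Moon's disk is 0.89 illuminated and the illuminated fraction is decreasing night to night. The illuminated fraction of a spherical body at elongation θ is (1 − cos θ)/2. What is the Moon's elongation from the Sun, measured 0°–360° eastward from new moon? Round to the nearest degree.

cos θ = 1 − 2f = -0.780, giving a principal value of 141.3°.
A waning Moon lies in 180°–360°, so θ = 360° − 141.3° = 218.7°.

219°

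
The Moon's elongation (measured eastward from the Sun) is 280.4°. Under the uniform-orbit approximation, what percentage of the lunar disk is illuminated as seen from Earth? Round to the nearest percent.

f = (1 − cos 280.4°)/2 = (1 − 0.181)/2 ≈ 0.410, i.e. 41%.

41%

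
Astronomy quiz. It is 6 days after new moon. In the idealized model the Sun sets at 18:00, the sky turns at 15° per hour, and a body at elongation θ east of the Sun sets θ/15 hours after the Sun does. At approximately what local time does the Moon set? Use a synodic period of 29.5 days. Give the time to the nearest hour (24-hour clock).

23:00

Elongation θ = 360° × 6/29.5 ≈ 73.2°.
Delay after the Sun = 73.2° / (15°/h) ≈ 4.88 h.
18:00 + 4.88 h ≈ 22:53 → 23:00 to the nearest hour.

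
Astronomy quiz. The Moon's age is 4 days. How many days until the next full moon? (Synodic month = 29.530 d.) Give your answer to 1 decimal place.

10.8 days

Full moon is 0.5 of the way through the cycle: age 0.5 × 29.530 = 14.765 d.
That is 14.765 − 4 = 10.765 days ahead.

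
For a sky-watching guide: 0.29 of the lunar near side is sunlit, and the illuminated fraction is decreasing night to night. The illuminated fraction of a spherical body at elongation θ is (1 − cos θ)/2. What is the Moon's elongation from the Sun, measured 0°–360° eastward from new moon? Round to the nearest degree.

Invert f = (1 − cos θ)/2 to get cos θ = 1 − 2(0.29) = 0.420, hence θ₀ = arccos 0.420 = 65.2°.
A waning Moon lies in 180°–360°, so θ = 360° − 65.2° = 294.8°.

295°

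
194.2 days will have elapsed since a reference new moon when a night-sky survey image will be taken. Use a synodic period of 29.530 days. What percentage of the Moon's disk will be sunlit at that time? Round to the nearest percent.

Reduce mod P: 194.2 − 6×29.530 = 17.02 d into the current lunation.
Phase angle: θ = 360°·(17.02 d)/(29.530 d) = 207.5°.
Illuminated fraction = (1 − cos 207.5°)/2 = (1 − (-0.887))/2 ≈ 0.944, so 94%.

94%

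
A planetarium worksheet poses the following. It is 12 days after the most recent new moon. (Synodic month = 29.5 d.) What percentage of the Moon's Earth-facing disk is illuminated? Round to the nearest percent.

92%

The Moon has covered 12/29.5 of its cycle, so θ ≈ 360° × 12/29.5 = 146.4°.
Illuminated fraction = (1 − cos 146.4°)/2 = (1 − (-0.833))/2 ≈ 0.917, so 92%.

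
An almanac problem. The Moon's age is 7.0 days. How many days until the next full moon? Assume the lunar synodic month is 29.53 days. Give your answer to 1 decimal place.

7.8 days

Full moon is 0.5 of the way through the cycle: age 0.5 × 29.53 = 14.765 d.
That is 14.765 − 7.0 = 7.765 days ahead.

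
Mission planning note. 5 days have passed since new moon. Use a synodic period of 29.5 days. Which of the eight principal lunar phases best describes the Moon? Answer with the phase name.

At 5/29.5 of the cycle, θ ≈ 61° — the waxing crescent range.

waxing crescent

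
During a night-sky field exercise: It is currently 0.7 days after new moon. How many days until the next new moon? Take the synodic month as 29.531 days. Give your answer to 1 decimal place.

28.8 days

The next new moon completes the synodic month: 29.531 − 0.7 = 28.831 days.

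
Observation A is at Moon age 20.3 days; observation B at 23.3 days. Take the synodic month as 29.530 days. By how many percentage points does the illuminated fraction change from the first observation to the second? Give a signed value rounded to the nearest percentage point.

-31 percentage points

First observation: θ = 360°·20.3/29.530 = 247.5°, so f = 0.692.
Second observation: θ = 284.1°, f = 0.379.
Δf = 0.379 − 0.692 = -0.313, i.e. -31 pp.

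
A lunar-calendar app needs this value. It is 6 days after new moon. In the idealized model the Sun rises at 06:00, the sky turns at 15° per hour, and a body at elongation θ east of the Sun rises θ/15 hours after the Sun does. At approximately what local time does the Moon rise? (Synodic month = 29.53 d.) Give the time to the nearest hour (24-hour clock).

11:00

The Moon has covered 6/29.53 of its cycle, so θ ≈ 360° × 6/29.53 = 73.1°.
At 15° of sky rotation per hour, 73.1° corresponds to a 4.88 h lag.
06:00 + 4.88 h ≈ 10:53 → 11:00 to the nearest hour.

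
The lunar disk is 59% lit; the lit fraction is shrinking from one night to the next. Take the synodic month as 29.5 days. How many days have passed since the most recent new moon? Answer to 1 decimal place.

21.3 days

From f = (1 − cos θ)/2: cos θ = 1 − 2×0.59 = -0.180; arccos → 100.4°.
Since the Moon is past full (waning), take the reflex angle: θ = 360° − 100.4° = 259.6°.
Age = 29.5 × 259.6°/360° ≈ 21.28 days.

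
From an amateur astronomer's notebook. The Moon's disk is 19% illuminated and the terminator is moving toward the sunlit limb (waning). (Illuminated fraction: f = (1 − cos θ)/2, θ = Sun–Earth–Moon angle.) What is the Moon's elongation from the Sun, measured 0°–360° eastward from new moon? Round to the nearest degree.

Invert f = (1 − cos θ)/2 to get cos θ = 1 − 2(0.19) = 0.620, hence θ₀ = arccos 0.620 = 51.7°.
Since the Moon is past full (waning), take the reflex angle: θ = 360° − 51.7° = 308.3°.

308°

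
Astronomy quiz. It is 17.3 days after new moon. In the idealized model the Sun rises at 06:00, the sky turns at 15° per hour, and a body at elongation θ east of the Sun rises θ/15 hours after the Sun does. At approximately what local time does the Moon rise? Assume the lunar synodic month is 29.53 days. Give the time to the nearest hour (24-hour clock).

The Moon has covered 17.3/29.53 of its cycle, so θ ≈ 360° × 17.3/29.53 = 210.9°.
The Moon trails the Sun by θ/15 = 210.9/15 ≈ 14.06 hours.
06:00 + 14.06 h ≈ 20:04 → 20:00 to the nearest hour.

20:00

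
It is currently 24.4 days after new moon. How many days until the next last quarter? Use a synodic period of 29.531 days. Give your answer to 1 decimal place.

27.3 days

Last quarter occurs at elongation 270°, i.e. at age 29.531 × 270/360 = 22.148 d.
Already past this cycle's last quarter; the next is at 22.148 + 29.531 = 51.679 d, so 51.679 − 24.4 = 27.279 days.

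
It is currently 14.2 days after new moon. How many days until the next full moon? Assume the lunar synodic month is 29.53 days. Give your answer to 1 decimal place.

0.6 days

Full moon is 0.5 of the way through the cycle: age 0.5 × 29.53 = 14.765 d.
That is 14.765 − 14.2 = 0.565 days ahead.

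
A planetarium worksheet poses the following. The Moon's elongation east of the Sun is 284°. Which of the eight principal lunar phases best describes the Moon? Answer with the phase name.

The last quarter sector spans roughly 248°–292°; 284° falls inside it.

last quarter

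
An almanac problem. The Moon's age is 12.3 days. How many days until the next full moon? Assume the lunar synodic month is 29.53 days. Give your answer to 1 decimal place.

Full moon is 0.5 of the way through the cycle: age 0.5 × 29.53 = 14.765 d.
So 2.465 days remain (14.765 − 12.3).

2.5 days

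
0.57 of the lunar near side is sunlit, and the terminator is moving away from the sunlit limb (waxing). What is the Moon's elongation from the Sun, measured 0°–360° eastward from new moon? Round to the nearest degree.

From f = (1 − cos θ)/2: cos θ = 1 − 2×0.57 = -0.140; arccos → 98.0°.
Waxing ⇒ before full, so θ = 98.0°.

98°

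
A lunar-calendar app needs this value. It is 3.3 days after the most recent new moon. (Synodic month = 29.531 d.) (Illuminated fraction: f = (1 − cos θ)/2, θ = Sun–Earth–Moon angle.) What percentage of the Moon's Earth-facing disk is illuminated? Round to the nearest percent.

12%

Phase angle: θ = 360°·(3.3 d)/(29.531 d) = 40.2°.
With cos θ = 0.763, the lit fraction is (1 − 0.763)/2 ≈ 0.118, so 12%.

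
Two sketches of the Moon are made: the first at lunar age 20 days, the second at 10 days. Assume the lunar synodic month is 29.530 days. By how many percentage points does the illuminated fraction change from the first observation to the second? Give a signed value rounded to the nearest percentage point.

θ₁ = 360° × 20/29.530 = 243.8°, f₁ = (1 − cos θ₁)/2 = 0.721.
θ₂ = 360° × 10/29.530 = 121.9°, f₂ = (1 − cos θ₂)/2 = 0.764.
Change = f₂ − f₁ = +0.044 → +4 percentage points.

+4 pp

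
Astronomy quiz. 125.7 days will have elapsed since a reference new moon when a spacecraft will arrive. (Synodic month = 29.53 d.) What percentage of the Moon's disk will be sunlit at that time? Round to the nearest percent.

52%

125.7 d spans 4 complete synodic months (4 × 29.53 = 118.12 d) plus 7.58 d.
Elongation θ = 360° × 7.58/29.53 ≈ 92.4°.
With cos θ = (-0.042), the lit fraction is (1 − (-0.042))/2 ≈ 0.521, so 52%.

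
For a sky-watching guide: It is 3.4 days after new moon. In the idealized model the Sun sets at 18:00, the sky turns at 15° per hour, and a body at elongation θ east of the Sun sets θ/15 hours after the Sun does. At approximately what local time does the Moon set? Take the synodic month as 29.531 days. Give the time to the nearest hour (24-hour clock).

The Moon has covered 3.4/29.531 of its cycle, so θ ≈ 360° × 3.4/29.531 = 41.4°.
Delay after the Sun = 41.4° / (15°/h) ≈ 2.76 h.
18:00 + 2.76 h ≈ 20:46 → 21:00 to the nearest hour.

21:00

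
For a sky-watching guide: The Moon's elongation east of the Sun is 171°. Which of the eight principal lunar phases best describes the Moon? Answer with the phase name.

171° lies in the full moon sector of the 8-phase cycle.

full moon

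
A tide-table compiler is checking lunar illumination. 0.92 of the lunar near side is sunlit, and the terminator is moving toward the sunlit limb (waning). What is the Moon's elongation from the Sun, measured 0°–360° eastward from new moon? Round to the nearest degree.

cos θ = 1 − 2f = -0.840, giving a principal value of 147.1°.
Waning ⇒ past full, so θ = 360° − 147.1° = 212.9°.

213°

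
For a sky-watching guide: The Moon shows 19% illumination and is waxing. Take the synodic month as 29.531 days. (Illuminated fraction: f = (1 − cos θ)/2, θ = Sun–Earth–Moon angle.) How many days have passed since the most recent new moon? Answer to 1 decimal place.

4.2 days

cos θ = 1 − 2f = 0.620, giving a principal value of 51.7°.
Waxing ⇒ before full, so θ = 51.7°.
At 360°/29.531 d per day, 51.7° corresponds to 4.24 days.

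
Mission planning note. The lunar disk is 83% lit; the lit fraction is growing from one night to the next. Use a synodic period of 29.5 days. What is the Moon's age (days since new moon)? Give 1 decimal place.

cos θ = 1 − 2f = -0.660, giving a principal value of 131.3°.
The Moon is waxing (0°–180°), so θ = 131.3° directly.
At 360°/29.5 d per day, 131.3° corresponds to 10.76 days.

10.8 days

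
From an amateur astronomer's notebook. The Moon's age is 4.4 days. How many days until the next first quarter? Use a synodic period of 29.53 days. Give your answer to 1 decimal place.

First quarter is 0.25 of the way through the cycle: age 0.25 × 29.53 = 7.383 d.
That is 7.383 − 4.4 = 2.983 days ahead.

3.0 days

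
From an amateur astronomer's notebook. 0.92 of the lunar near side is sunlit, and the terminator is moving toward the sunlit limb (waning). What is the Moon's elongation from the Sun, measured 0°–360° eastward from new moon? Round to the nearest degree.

Invert f = (1 − cos θ)/2 to get cos θ = 1 − 2(0.92) = -0.840, hence θ₀ = arccos -0.840 = 147.1°.
Waning ⇒ past full, so θ = 360° − 147.1° = 212.9°.

213°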